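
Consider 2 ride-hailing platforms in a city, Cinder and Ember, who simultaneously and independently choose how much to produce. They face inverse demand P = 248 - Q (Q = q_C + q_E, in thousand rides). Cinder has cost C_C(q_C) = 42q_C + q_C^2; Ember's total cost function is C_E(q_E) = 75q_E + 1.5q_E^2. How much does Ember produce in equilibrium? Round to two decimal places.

25.58

Cinder's profit: π_C = (248 - Q)q_C - (42q_C + q_C²). Setting ∂π_C/∂q_C = 0: 206 - 4q_C - (q_E) = 0.
Ember's first-order condition: 173 - 5q_E - (q_C) = 0.
So q_C = (206 - q_E)/4 and q_E = (173 - q_C)/5.
Solving the pair: q_C = 857/19, q_E = 486/19.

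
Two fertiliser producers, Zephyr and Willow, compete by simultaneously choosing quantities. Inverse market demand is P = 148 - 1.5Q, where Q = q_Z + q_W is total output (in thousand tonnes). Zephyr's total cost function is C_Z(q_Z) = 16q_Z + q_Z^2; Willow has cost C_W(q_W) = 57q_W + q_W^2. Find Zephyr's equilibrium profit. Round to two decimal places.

1323.76

Zephyr's profit: π_Z = (148 - 1.5Q)q_Z - (16q_Z + q_Z²). Setting ∂π_Z/∂q_Z = 0: 132 - 5q_Z - (3/2)(q_W) = 0.
Willow's first-order condition: 91 - 5q_W - (3/2)(q_Z) = 0.
Rearranging gives the reaction functions q_Z = (132 - (3/2)q_W)/5 and q_W = (91 - (3/2)q_Z)/5.
Substituting one into the other gives q_Z = 23.0110 and q_W = 1028/91.
Price P = 148 - (3/2)·(446/13) = 1255/13.
Zephyr's profit: (1255/13)·23.0110 - 16·23.0110 - 23.0110² = 1323.7640.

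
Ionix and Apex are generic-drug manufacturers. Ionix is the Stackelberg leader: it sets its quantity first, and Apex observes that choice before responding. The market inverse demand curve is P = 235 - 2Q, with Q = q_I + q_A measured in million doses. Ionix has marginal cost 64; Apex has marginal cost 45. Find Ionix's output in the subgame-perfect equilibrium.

38

The follower Apex best-responds to any q_I: π_A = (235 - 2Q)q_A - 45q_A.
∂π_A/∂q_A = 190 - 2q_I - 4q_A = 0 gives the reaction function q_A = (190 - 2q_I)/4.
Ionix substitutes q_A(q_I) into its own profit: π_I = q_I(235 - 2q_I - (190 - 2q_I)/2) - 64q_I = (140 - q_I)q_I - 64q_I.
The leader's first-order condition 76 - 2q_I = 0 yields q_I = 38.
Then q_A = (190 - 2·38)/4 = 57/2.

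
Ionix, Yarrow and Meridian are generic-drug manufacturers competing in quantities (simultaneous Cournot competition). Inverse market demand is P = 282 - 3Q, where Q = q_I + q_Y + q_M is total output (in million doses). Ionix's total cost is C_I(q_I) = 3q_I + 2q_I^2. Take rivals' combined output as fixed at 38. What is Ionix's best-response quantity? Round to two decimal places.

With rivals' combined output fixed at 38, Ionix's profit is π_I = (282 - 3·38 - 3q_I)q_I - (3q_I + 2q_I²) = (168 - 3q_I)q_I - (3q_I + 2q_I²).
∂π_I/∂q_I = 165 - 10q_I = 0, so q_I = 33/2.

16.50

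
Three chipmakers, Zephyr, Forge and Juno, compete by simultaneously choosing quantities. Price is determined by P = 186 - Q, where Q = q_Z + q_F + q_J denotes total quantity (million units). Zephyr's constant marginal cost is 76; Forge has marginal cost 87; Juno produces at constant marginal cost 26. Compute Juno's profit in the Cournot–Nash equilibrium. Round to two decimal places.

Zephyr's profit: π_Z = (186 - Q)q_Z - (76q_Z). Setting ∂π_Z/∂q_Z = 0: 110 - 2q_Z - (q_F + q_J) = 0.
Forge's profit: π_F = (186 - Q)q_F - (87q_F). Setting ∂π_F/∂q_F = 0: 99 - 2q_F - (q_Z + q_J) = 0.
Juno's first-order condition: 160 - 2q_J - (q_Z + q_F) = 0.
Adding the 3 first-order conditions: 369 − 4Q = 0, so Q = 369/4.
Back-substituting: q_Z = (110 − 369/4) = 71/4, q_F = (99 − 369/4) = 27/4, q_J = (160 − 369/4) = 271/4.
Price P = 186 - 369/4 = 375/4.
Juno's profit: (375/4 - 26)·(271/4) = 4590.0625.

4590.06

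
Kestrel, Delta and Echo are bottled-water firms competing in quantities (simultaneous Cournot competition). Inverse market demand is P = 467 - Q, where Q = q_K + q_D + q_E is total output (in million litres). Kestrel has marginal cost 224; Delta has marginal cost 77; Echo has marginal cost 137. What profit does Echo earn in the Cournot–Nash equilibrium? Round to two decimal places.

Kestrel's profit: π_K = (467 - Q)q_K - (224q_K). Setting ∂π_K/∂q_K = 0: 243 - 2q_K - (q_D + q_E) = 0.
Delta's first-order condition: 390 - 2q_D - (q_K + q_E) = 0.
Echo's first-order condition: 330 - 2q_E - (q_K + q_D) = 0.
Adding the 3 first-order conditions: 963 − 4Q = 0, so Q = 963/4.
Back-substituting: q_K = (243 − 963/4) = 9/4, q_D = (390 − 963/4) = 597/4, q_E = (330 − 963/4) = 357/4.
Price P = 467 - 963/4 = 905/4.
Echo's profit: (905/4 - 137)·(357/4) = 7965.5625.

7965.56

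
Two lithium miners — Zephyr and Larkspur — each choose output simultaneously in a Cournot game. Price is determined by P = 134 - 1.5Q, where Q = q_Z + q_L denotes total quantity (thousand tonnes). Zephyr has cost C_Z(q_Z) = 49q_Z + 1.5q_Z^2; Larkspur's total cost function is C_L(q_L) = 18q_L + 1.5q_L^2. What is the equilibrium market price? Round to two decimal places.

Zephyr's profit: π_Z = (134 - 1.5Q)q_Z - (49q_Z + (3/2)q_Z²). Setting ∂π_Z/∂q_Z = 0: 85 - 6q_Z - (3/2)(q_L) = 0.
Larkspur's first-order condition: 116 - 6q_L - (3/2)(q_Z) = 0.
Rearranging gives the reaction functions q_Z = (85 - (3/2)q_L)/6 and q_L = (116 - (3/2)q_Z)/6.
Substituting one into the other gives q_Z = 448/45 and q_L = 758/45.
Total output Q = 134/5, so price P = 134 - (3/2)·(134/5) = 469/5.

93.80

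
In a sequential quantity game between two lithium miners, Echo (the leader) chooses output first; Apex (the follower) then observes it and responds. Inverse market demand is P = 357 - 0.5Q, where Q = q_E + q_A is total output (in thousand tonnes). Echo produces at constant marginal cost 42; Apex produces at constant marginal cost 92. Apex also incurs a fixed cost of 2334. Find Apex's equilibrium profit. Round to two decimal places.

1069.13

Solve by backward induction. Given q_E, the follower Apex maximises π_A = (357 - (1/2)q_E - (1/2)q_A)q_A - 92q_A.
Follower FOC: 265 - (1/2)q_E - q_A = 0, so q_A(q_E) = (265 - (1/2)q_E).
Echo substitutes q_A(q_E) into its own profit: π_E = q_E(357 - (1/2)q_E - (265 - (1/2)q_E)/2) - 42q_E = (449/2 - (1/4)q_E)q_E - 42q_E.
Leader FOC: 365/2 - (1/2)q_E = 0, so q_E = 365.
Then q_A = (265 - (1/2)·365) = 165/2.
Price P = 357 - (1/2)·(895/2) = 533/4.
Apex's profit: (533/4 - 92)·(165/2) - 2334 = 1069.1250.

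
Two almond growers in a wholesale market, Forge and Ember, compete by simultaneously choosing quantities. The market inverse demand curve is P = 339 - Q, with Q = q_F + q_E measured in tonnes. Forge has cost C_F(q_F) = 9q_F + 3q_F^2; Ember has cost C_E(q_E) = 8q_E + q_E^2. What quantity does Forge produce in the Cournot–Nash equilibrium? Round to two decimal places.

31.90

Forge's profit: π_F = (339 - Q)q_F - (9q_F + 3q_F²). Setting ∂π_F/∂q_F = 0: 330 - 8q_F - (q_E) = 0.
Ember's first-order condition: 331 - 4q_E - (q_F) = 0.
Best responses: q_F = (330 - q_E)/8, q_E = (331 - q_F)/4.
Solving the pair: q_F = 989/31, q_E = 74.7742.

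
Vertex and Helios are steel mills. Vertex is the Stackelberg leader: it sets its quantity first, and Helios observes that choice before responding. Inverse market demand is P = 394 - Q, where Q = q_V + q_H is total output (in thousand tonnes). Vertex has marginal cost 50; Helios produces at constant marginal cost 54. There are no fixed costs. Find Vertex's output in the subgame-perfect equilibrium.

174

Solve by backward induction. Given q_V, the follower Helios maximises π_H = (394 - q_V - q_H)q_H - 54q_H.
∂π_H/∂q_H = 340 - q_V - 2q_H = 0 gives the reaction function q_H = (340 - q_V)/2.
The leader anticipates this reaction. Substituting into P = 394 - Q gives P = 224 - (1/2)q_V, so π_V = (224 - (1/2)q_V)q_V - 50q_V.
Maximising: ∂π_V/∂q_V = 174 - q_V = 0, giving q_V = 174.
Then q_H = (340 - 174)/2 = 83.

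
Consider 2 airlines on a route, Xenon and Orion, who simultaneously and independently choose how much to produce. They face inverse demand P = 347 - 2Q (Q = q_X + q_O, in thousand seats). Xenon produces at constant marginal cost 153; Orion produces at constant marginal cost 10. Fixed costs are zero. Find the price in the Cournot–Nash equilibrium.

170

Xenon's profit: π_X = (347 - 2Q)q_X - (153q_X). Setting ∂π_X/∂q_X = 0: 194 - 4q_X - 2(q_O) = 0.
Orion's profit: π_O = (347 - 2Q)q_O - (10q_O). Setting ∂π_O/∂q_O = 0: 337 - 4q_O - 2(q_X) = 0.
Best responses: q_X = (194 - 2q_O)/4, q_O = (337 - 2q_X)/4.
Substituting one into the other gives q_X = 17/2 and q_O = 80.
Total output Q = 177/2, so price P = 347 - 2·(177/2) = 170.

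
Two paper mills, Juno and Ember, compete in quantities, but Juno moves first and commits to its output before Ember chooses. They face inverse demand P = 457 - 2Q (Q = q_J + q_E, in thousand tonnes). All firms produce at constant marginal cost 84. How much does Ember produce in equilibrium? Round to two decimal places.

The follower Ember best-responds to any q_J: π_E = (457 - 2Q)q_E - 84q_E.
Setting the follower's marginal profit to zero, 373 - 2q_J - 4q_E = 0, i.e. q_E = (373 - 2q_J)/4.
The leader anticipates this reaction. Substituting into P = 457 - 2Q gives P = 541/2 - q_J, so π_J = (541/2 - q_J)q_J - 84q_J.
Maximising: ∂π_J/∂q_J = 373/2 - 2q_J = 0, giving q_J = 373/4.
Then q_E = (373 - 2·(373/4))/4 = 373/8.

46.63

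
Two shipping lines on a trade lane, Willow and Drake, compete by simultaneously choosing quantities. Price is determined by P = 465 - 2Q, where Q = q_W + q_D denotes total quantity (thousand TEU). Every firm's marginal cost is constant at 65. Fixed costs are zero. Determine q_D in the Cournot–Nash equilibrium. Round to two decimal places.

Each firm earns π_i = (465 - 2Q)q_i - 65q_i.
Setting ∂π_i/∂q_i = 0 with rivals' quantities fixed: 400 - 4q_i - 2q_j = 0.
By symmetry each firm produces the same amount; substituting q_j = q_i yields q_i = 400/6 = 200/3.

66.67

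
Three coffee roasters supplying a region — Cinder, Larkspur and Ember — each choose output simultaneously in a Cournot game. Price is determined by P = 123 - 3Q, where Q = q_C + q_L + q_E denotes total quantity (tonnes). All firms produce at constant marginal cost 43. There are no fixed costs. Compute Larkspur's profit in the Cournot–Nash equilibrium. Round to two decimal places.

A representative firm's profit is π_i = q_i(123 - 3Q) - 43q_i.
Setting ∂π_i/∂q_i = 0 with rivals' quantities fixed: 80 - 6q_i - 3·Σ_{j≠i} q_j = 0.
By symmetry each firm produces the same amount; substituting Σ_{j≠i} q_j = 2q_i yields q_i = 80/12 = 20/3.
Price P = 123 - 3·20 = 63.
Larkspur's profit: (63 - 43)·(20/3) = 400/3.

133.33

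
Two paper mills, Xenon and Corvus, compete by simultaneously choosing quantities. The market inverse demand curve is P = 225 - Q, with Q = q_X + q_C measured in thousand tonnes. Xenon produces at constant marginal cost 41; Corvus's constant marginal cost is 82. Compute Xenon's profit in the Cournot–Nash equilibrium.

5625

Xenon's profit: π_X = (225 - Q)q_X - (41q_X). Setting ∂π_X/∂q_X = 0: 184 - 2q_X - (q_C) = 0.
Corvus's profit: π_C = (225 - Q)q_C - (82q_C). Setting ∂π_C/∂q_C = 0: 143 - 2q_C - (q_X) = 0.
Best responses: q_X = (184 - q_C)/2, q_C = (143 - q_X)/2.
Solving the pair: q_X = 75, q_C = 34.
Price P = 225 - 109 = 116.
Xenon's profit: (116 - 41)·75 = 5625.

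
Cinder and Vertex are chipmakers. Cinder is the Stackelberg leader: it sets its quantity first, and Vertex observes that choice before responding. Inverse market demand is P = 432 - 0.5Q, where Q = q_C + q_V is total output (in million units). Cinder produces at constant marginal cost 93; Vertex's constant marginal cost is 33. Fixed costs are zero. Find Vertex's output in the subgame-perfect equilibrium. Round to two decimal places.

Solve by backward induction. Given q_C, the follower Vertex maximises π_V = (432 - (1/2)q_C - (1/2)q_V)q_V - 33q_V.
Follower FOC: 399 - (1/2)q_C - q_V = 0, so q_V(q_C) = (399 - (1/2)q_C).
The leader anticipates this reaction. Substituting into P = 432 - 0.5Q gives P = 465/2 - (1/4)q_C, so π_C = (465/2 - (1/4)q_C)q_C - 93q_C.
The leader's first-order condition 279/2 - (1/2)q_C = 0 yields q_C = 279.
Then q_V = (399 - (1/2)·279) = 519/2.

259.50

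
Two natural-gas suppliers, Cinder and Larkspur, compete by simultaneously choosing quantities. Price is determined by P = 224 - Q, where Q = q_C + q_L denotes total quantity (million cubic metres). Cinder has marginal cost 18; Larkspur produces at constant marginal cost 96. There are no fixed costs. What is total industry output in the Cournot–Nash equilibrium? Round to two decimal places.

111.33

Cinder's profit: π_C = (224 - Q)q_C - (18q_C). Setting ∂π_C/∂q_C = 0: 206 - 2q_C - (q_L) = 0.
Larkspur's first-order condition: 128 - 2q_L - (q_C) = 0.
Best responses: q_C = (206 - q_L)/2, q_L = (128 - q_C)/2.
Substituting one into the other gives q_C = 284/3 and q_L = 50/3.
Total output Q = 284/3 + 50/3 = 334/3.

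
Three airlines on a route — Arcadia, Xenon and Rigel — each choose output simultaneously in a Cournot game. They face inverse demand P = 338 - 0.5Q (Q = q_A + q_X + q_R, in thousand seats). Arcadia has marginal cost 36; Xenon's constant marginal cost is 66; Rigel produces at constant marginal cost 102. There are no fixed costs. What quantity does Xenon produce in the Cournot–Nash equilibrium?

Arcadia's profit: π_A = (338 - 0.5Q)q_A - (36q_A). Setting ∂π_A/∂q_A = 0: 302 - q_A - (1/2)(q_X + q_R) = 0.
Xenon's first-order condition: 272 - q_X - (1/2)(q_A + q_R) = 0.
Rigel's first-order condition: 236 - q_R - (1/2)(q_A + q_X) = 0.
Adding the 3 first-order conditions: 810 − 2Q = 0, so Q = 405.
Back-substituting: q_A = (302 − 405/2)/(1/2) = 199, q_X = (272 − 405/2)/(1/2) = 139, q_R = (236 − 405/2)/(1/2) = 67.

139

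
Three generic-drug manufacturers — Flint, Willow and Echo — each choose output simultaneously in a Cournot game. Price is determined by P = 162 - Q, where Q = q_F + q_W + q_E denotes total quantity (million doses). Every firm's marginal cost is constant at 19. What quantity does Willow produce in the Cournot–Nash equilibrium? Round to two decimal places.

A representative firm's profit is π_i = q_i(162 - Q) - 19q_i.
Setting ∂π_i/∂q_i = 0 with rivals' quantities fixed: 143 - 2q_i - Σ_{j≠i} q_j = 0.
By symmetry each firm produces the same amount; substituting Σ_{j≠i} q_j = 2q_i yields q_i = 143/4.

35.75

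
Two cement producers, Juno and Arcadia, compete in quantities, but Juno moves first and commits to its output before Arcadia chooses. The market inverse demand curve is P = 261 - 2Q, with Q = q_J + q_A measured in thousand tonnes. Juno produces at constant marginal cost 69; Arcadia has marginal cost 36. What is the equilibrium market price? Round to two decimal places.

The follower Arcadia best-responds to any q_J: π_A = (261 - 2Q)q_A - 36q_A.
∂π_A/∂q_A = 225 - 2q_J - 4q_A = 0 gives the reaction function q_A = (225 - 2q_J)/4.
The leader anticipates this reaction. Substituting into P = 261 - 2Q gives P = 297/2 - q_J, so π_J = (297/2 - q_J)q_J - 69q_J.
Maximising: ∂π_J/∂q_J = 159/2 - 2q_J = 0, giving q_J = 159/4.
Then q_A = (225 - 2·(159/4))/4 = 291/8.
Total output Q = 609/8, so price P = 261 - 2·(609/8) = 435/4.

108.75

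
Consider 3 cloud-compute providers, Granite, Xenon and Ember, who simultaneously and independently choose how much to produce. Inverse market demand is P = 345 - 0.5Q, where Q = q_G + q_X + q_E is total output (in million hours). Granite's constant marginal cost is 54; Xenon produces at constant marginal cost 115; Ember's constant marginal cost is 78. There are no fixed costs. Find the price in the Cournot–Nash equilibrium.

Granite's profit: π_G = (345 - 0.5Q)q_G - (54q_G). Setting ∂π_G/∂q_G = 0: 291 - q_G - (1/2)(q_X + q_E) = 0.
Xenon's profit: π_X = (345 - 0.5Q)q_X - (115q_X). Setting ∂π_X/∂q_X = 0: 230 - q_X - (1/2)(q_G + q_E) = 0.
Ember's first-order condition: 267 - q_E - (1/2)(q_G + q_X) = 0.
Adding the 3 first-order conditions: 788 − 2Q = 0, so Q = 394.
Back-substituting: q_G = (291 − 197)/(1/2) = 188, q_X = (230 − 197)/(1/2) = 66, q_E = (267 − 197)/(1/2) = 140.
Total output Q = 394, so price P = 345 - (1/2)·394 = 148.

148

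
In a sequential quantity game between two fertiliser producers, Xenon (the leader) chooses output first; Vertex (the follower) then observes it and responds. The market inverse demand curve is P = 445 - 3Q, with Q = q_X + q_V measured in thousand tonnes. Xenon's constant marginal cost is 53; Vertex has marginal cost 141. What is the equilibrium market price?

173

Solve by backward induction. Given q_X, the follower Vertex maximises π_V = (445 - 3q_X - 3q_V)q_V - 141q_V.
Follower FOC: 304 - 3q_X - 6q_V = 0, so q_V(q_X) = (304 - 3q_X)/6.
Xenon substitutes q_V(q_X) into its own profit: π_X = q_X(445 - 3q_X - (304 - 3q_X)/2) - 53q_X = (293 - (3/2)q_X)q_X - 53q_X.
The leader's first-order condition 240 - 3q_X = 0 yields q_X = 80.
Then q_V = (304 - 3·80)/6 = 32/3.
Total output Q = 272/3, so price P = 445 - 3·(272/3) = 173.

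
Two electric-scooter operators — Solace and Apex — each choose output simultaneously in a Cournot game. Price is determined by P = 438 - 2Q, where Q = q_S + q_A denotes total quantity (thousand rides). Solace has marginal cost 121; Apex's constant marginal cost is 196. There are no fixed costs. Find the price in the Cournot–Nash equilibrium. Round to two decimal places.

251.67

Solace's profit: π_S = (438 - 2Q)q_S - (121q_S). Setting ∂π_S/∂q_S = 0: 317 - 4q_S - 2(q_A) = 0.
Apex's first-order condition: 242 - 4q_A - 2(q_S) = 0.
Best responses: q_S = (317 - 2q_A)/4, q_A = (242 - 2q_S)/4.
Solving the pair: q_S = 196/3, q_A = 167/6.
Total output Q = 559/6, so price P = 438 - 2·(559/6) = 755/3.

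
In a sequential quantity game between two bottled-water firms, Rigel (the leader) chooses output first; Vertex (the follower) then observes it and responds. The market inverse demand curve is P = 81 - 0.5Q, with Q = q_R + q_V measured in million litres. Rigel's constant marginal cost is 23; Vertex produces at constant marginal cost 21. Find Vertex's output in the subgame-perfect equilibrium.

32

Solve by backward induction. Given q_R, the follower Vertex maximises π_V = (81 - (1/2)q_R - (1/2)q_V)q_V - 21q_V.
Follower FOC: 60 - (1/2)q_R - q_V = 0, so q_V(q_R) = (60 - (1/2)q_R).
Rigel substitutes q_V(q_R) into its own profit: π_R = q_R(81 - (1/2)q_R - (60 - (1/2)q_R)/2) - 23q_R = (51 - (1/4)q_R)q_R - 23q_R.
Maximising: ∂π_R/∂q_R = 28 - (1/2)q_R = 0, giving q_R = 56.
Then q_V = (60 - (1/2)·56) = 32.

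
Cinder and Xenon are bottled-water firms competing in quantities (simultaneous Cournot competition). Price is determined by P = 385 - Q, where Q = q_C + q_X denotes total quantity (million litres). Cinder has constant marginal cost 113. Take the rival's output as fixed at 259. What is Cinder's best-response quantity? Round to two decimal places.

6.50

With the rival's output fixed at 259, Cinder's profit is π_C = (385 - 259 - q_C)q_C - (113q_C) = (126 - q_C)q_C - (113q_C).
∂π_C/∂q_C = 13 - 2q_C = 0, so q_C = 13/2.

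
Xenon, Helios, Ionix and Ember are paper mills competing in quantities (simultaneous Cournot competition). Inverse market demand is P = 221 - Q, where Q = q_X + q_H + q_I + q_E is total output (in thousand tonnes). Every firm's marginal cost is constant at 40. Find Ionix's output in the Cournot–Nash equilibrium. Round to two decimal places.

36.20

A representative firm's profit is π_i = q_i(221 - Q) - 40q_i.
First-order condition (treating rivals' output as given): 181 - 2q_i - Σ_{j≠i} q_j = 0.
With identical firms every q_j equals q_i, so Σ_{j≠i} q_j = 3q_i and 181 = 5q_i, giving q_i = 181/5.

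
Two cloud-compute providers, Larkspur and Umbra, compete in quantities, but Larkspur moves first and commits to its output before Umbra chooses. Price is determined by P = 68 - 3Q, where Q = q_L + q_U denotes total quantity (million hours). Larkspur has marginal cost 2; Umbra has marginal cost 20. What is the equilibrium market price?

The follower Umbra best-responds to any q_L: π_U = (68 - 3Q)q_U - 20q_U.
Follower FOC: 48 - 3q_L - 6q_U = 0, so q_U(q_L) = (48 - 3q_L)/6.
The leader anticipates this reaction. Substituting into P = 68 - 3Q gives P = 44 - (3/2)q_L, so π_L = (44 - (3/2)q_L)q_L - 2q_L.
The leader's first-order condition 42 - 3q_L = 0 yields q_L = 14.
Then q_U = (48 - 3·14)/6 = 1.
Total output Q = 15, so price P = 68 - 3·15 = 23.

23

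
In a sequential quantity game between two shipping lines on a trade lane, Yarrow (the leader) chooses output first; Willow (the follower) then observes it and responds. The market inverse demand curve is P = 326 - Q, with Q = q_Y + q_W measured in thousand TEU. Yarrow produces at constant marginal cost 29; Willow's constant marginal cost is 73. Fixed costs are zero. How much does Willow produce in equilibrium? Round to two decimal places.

41.25

The follower Willow best-responds to any q_Y: π_W = (326 - Q)q_W - 73q_W.
Setting the follower's marginal profit to zero, 253 - q_Y - 2q_W = 0, i.e. q_W = (253 - q_Y)/2.
Yarrow substitutes q_W(q_Y) into its own profit: π_Y = q_Y(326 - q_Y - (253 - q_Y)/2) - 29q_Y = (399/2 - (1/2)q_Y)q_Y - 29q_Y.
The leader's first-order condition 341/2 - q_Y = 0 yields q_Y = 341/2.
Then q_W = (253 - 341/2)/2 = 165/4.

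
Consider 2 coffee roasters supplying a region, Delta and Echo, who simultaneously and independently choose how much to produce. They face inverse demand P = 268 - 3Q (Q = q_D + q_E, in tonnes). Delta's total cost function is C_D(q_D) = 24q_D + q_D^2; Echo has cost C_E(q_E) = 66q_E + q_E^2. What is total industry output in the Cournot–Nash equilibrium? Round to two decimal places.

Delta's profit: π_D = (268 - 3Q)q_D - (24q_D + q_D²). Setting ∂π_D/∂q_D = 0: 244 - 8q_D - 3(q_E) = 0.
Echo's profit: π_E = (268 - 3Q)q_E - (66q_E + q_E²). Setting ∂π_E/∂q_E = 0: 202 - 8q_E - 3(q_D) = 0.
Rearranging gives the reaction functions q_D = (244 - 3q_E)/8 and q_E = (202 - 3q_D)/8.
Substituting one into the other gives q_D = 1346/55 and q_E = 884/55.
Total output Q = 1346/55 + 884/55 = 446/11.

40.55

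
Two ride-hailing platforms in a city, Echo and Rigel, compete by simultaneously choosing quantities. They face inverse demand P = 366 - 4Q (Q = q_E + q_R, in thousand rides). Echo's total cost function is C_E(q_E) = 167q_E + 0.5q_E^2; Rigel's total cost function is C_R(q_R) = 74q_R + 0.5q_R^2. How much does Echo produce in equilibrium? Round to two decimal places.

Echo's profit: π_E = (366 - 4Q)q_E - (167q_E + (1/2)q_E²). Setting ∂π_E/∂q_E = 0: 199 - 9q_E - 4(q_R) = 0.
Rigel's first-order condition: 292 - 9q_R - 4(q_E) = 0.
So q_E = (199 - 4q_R)/9 and q_R = (292 - 4q_E)/9.
Solving the pair: q_E = 623/65, q_R = 1832/65.

9.58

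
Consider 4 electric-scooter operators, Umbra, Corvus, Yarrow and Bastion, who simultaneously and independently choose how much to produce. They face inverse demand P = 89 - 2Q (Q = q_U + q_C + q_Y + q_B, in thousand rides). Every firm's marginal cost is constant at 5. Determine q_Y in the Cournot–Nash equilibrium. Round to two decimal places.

8.40

Each firm earns π_i = (89 - 2Q)q_i - 5q_i.
Setting ∂π_i/∂q_i = 0 with rivals' quantities fixed: 84 - 4q_i - 2·Σ_{j≠i} q_j = 0.
With identical firms every q_j equals q_i, so Σ_{j≠i} q_j = 3q_i and 84 = 10q_i, giving q_i = 42/5.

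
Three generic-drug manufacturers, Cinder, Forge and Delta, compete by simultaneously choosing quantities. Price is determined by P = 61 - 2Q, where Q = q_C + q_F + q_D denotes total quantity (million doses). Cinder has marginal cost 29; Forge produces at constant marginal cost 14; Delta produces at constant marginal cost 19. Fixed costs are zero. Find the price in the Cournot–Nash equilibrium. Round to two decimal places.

30.75

Cinder's profit: π_C = (61 - 2Q)q_C - (29q_C). Setting ∂π_C/∂q_C = 0: 32 - 4q_C - 2(q_F + q_D) = 0.
Forge's first-order condition: 47 - 4q_F - 2(q_C + q_D) = 0.
Delta's first-order condition: 42 - 4q_D - 2(q_C + q_F) = 0.
Summing all 3 equations gives 121 − 8Q = 0, hence Q = 121/8.
Back-substituting: q_C = (32 − 121/4)/2 = 7/8, q_F = (47 − 121/4)/2 = 67/8, q_D = (42 − 121/4)/2 = 47/8.
Total output Q = 121/8, so price P = 61 - 2·(121/8) = 123/4.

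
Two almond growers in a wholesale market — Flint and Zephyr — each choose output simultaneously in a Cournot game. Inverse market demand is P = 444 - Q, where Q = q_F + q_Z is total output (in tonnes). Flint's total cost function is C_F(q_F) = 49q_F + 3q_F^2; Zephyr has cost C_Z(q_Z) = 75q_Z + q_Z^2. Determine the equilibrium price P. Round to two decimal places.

322.45

Flint's profit: π_F = (444 - Q)q_F - (49q_F + 3q_F²). Setting ∂π_F/∂q_F = 0: 395 - 8q_F - (q_Z) = 0.
Zephyr's first-order condition: 369 - 4q_Z - (q_F) = 0.
Rearranging gives the reaction functions q_F = (395 - q_Z)/8 and q_Z = (369 - q_F)/4.
Solving the pair: q_F = 1211/31, q_Z = 82.4839.
Total output Q = 121.5484, so price P = 444 - 121.5484 = 322.4516.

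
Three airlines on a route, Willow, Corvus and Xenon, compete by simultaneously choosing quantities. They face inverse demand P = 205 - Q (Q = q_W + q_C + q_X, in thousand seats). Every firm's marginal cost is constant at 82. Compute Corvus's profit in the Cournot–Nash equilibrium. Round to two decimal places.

945.56

A representative firm's profit is π_i = q_i(205 - Q) - 82q_i.
First-order condition (treating rivals' output as given): 123 - 2q_i - Σ_{j≠i} q_j = 0.
By symmetry each firm produces the same amount; substituting Σ_{j≠i} q_j = 2q_i yields q_i = 123/4.
Price P = 205 - 369/4 = 451/4.
Corvus's profit: (451/4 - 82)·(123/4) = 945.5625.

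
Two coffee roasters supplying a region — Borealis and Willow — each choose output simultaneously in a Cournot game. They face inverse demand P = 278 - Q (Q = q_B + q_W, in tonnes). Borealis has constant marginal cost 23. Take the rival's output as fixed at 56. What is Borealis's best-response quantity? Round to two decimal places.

With the rival's output fixed at 56, Borealis's profit is π_B = (278 - 56 - q_B)q_B - (23q_B) = (222 - q_B)q_B - (23q_B).
∂π_B/∂q_B = 199 - 2q_B = 0, so q_B = 199/2.

99.50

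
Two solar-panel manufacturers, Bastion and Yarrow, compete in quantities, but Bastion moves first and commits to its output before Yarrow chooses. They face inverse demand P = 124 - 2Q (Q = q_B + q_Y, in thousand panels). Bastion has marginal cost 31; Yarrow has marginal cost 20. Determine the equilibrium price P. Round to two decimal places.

Solve by backward induction. Given q_B, the follower Yarrow maximises π_Y = (124 - 2q_B - 2q_Y)q_Y - 20q_Y.
∂π_Y/∂q_Y = 104 - 2q_B - 4q_Y = 0 gives the reaction function q_Y = (104 - 2q_B)/4.
The leader anticipates this reaction. Substituting into P = 124 - 2Q gives P = 72 - q_B, so π_B = (72 - q_B)q_B - 31q_B.
The leader's first-order condition 41 - 2q_B = 0 yields q_B = 41/2.
Then q_Y = (104 - 2·(41/2))/4 = 63/4.
Total output Q = 145/4, so price P = 124 - 2·(145/4) = 103/2.

51.50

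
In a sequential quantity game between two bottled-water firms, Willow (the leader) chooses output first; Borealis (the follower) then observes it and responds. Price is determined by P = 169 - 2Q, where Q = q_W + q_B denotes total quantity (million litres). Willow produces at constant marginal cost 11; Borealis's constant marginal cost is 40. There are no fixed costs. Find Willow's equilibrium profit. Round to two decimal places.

2185.56

Solve by backward induction. Given q_W, the follower Borealis maximises π_B = (169 - 2q_W - 2q_B)q_B - 40q_B.
∂π_B/∂q_B = 129 - 2q_W - 4q_B = 0 gives the reaction function q_B = (129 - 2q_W)/4.
The leader anticipates this reaction. Substituting into P = 169 - 2Q gives P = 209/2 - q_W, so π_W = (209/2 - q_W)q_W - 11q_W.
Maximising: ∂π_W/∂q_W = 187/2 - 2q_W = 0, giving q_W = 187/4.
Then q_B = (129 - 2·(187/4))/4 = 71/8.
Price P = 169 - 2·(445/8) = 231/4.
Willow's profit: (231/4 - 11)·(187/4) = 2185.5625.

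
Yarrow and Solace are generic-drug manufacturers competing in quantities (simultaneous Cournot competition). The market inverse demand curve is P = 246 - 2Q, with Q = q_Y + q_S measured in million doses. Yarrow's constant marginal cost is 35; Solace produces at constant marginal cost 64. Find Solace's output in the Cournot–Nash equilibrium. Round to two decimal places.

25.50

Yarrow's profit: π_Y = (246 - 2Q)q_Y - (35q_Y). Setting ∂π_Y/∂q_Y = 0: 211 - 4q_Y - 2(q_S) = 0.
Solace's profit: π_S = (246 - 2Q)q_S - (64q_S). Setting ∂π_S/∂q_S = 0: 182 - 4q_S - 2(q_Y) = 0.
So q_Y = (211 - 2q_S)/4 and q_S = (182 - 2q_Y)/4.
Solving the pair: q_Y = 40, q_S = 51/2.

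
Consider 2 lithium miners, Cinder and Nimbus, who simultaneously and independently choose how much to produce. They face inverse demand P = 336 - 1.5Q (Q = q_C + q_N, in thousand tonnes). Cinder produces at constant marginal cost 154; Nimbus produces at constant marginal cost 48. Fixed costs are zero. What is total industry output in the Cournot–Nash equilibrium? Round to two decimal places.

104.44

Cinder's profit: π_C = (336 - 1.5Q)q_C - (154q_C). Setting ∂π_C/∂q_C = 0: 182 - 3q_C - (3/2)(q_N) = 0.
Nimbus's first-order condition: 288 - 3q_N - (3/2)(q_C) = 0.
Rearranging gives the reaction functions q_C = (182 - (3/2)q_N)/3 and q_N = (288 - (3/2)q_C)/3.
Solving the pair: q_C = 152/9, q_N = 788/9.
Total output Q = 152/9 + 788/9 = 940/9.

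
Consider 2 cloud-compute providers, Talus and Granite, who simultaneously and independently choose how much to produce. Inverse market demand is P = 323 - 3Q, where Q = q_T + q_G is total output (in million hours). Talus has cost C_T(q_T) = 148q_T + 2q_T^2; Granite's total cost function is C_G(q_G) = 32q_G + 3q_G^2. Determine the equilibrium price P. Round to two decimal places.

Talus's profit: π_T = (323 - 3Q)q_T - (148q_T + 2q_T²). Setting ∂π_T/∂q_T = 0: 175 - 10q_T - 3(q_G) = 0.
Granite's first-order condition: 291 - 12q_G - 3(q_T) = 0.
Best responses: q_T = (175 - 3q_G)/10, q_G = (291 - 3q_T)/12.
Substituting one into the other gives q_T = 409/37 and q_G = 795/37.
Total output Q = 1204/37, so price P = 323 - 3·(1204/37) = 225.3784.

225.38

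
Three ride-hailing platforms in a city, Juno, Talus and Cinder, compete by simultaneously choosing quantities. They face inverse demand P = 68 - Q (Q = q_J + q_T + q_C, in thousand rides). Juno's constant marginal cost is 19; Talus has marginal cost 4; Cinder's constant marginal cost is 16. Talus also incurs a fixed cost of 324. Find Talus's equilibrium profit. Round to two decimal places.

Juno's profit: π_J = (68 - Q)q_J - (19q_J). Setting ∂π_J/∂q_J = 0: 49 - 2q_J - (q_T + q_C) = 0.
Talus's first-order condition: 64 - 2q_T - (q_J + q_C) = 0.
Cinder's profit: π_C = (68 - Q)q_C - (16q_C). Setting ∂π_C/∂q_C = 0: 52 - 2q_C - (q_J + q_T) = 0.
Summing all 3 equations gives 165 − 4Q = 0, hence Q = 165/4.
Back-substituting: q_J = (49 − 165/4) = 31/4, q_T = (64 − 165/4) = 91/4, q_C = (52 − 165/4) = 43/4.
Price P = 68 - 165/4 = 107/4.
Talus's profit: (107/4 - 4)·(91/4) - 324 = 193.5625.

193.56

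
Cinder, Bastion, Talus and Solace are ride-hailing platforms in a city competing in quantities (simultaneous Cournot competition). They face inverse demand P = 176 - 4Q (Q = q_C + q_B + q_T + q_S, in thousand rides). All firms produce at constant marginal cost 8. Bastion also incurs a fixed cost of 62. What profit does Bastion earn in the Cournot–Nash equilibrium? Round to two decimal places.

220.24

A representative firm's profit is π_i = q_i(176 - 4Q) - 8q_i.
First-order condition (treating rivals' output as given): 168 - 8q_i - 4·Σ_{j≠i} q_j = 0.
With identical firms every q_j equals q_i, so Σ_{j≠i} q_j = 3q_i and 168 = 20q_i, giving q_i = 42/5.
Price P = 176 - 4·(168/5) = 208/5.
Bastion's profit: (208/5 - 8)·(42/5) - 62 = 220.2400.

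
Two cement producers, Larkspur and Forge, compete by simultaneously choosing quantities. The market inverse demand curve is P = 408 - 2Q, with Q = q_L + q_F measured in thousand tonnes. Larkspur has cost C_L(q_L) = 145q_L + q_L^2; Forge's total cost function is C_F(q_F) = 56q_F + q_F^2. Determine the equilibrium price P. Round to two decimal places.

Larkspur's profit: π_L = (408 - 2Q)q_L - (145q_L + q_L²). Setting ∂π_L/∂q_L = 0: 263 - 6q_L - 2(q_F) = 0.
Forge's first-order condition: 352 - 6q_F - 2(q_L) = 0.
Best responses: q_L = (263 - 2q_F)/6, q_F = (352 - 2q_L)/6.
Substituting one into the other gives q_L = 437/16 and q_F = 793/16.
Total output Q = 615/8, so price P = 408 - 2·(615/8) = 1017/4.

254.25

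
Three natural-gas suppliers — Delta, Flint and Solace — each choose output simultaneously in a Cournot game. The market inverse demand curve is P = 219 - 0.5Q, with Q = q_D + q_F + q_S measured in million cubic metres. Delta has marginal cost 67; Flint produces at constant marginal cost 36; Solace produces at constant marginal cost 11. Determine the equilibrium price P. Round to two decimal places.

83.25

Delta's profit: π_D = (219 - 0.5Q)q_D - (67q_D). Setting ∂π_D/∂q_D = 0: 152 - q_D - (1/2)(q_F + q_S) = 0.
Flint's profit: π_F = (219 - 0.5Q)q_F - (36q_F). Setting ∂π_F/∂q_F = 0: 183 - q_F - (1/2)(q_D + q_S) = 0.
Solace's profit: π_S = (219 - 0.5Q)q_S - (11q_S). Setting ∂π_S/∂q_S = 0: 208 - q_S - (1/2)(q_D + q_F) = 0.
Adding the 3 conditions: 543 − Q − Q = 0, i.e. Q = 543/2.
Back-substituting: q_D = (152 − 543/4)/(1/2) = 65/2, q_F = (183 − 543/4)/(1/2) = 189/2, q_S = (208 − 543/4)/(1/2) = 289/2.
Total output Q = 543/2, so price P = 219 - (1/2)·(543/2) = 333/4.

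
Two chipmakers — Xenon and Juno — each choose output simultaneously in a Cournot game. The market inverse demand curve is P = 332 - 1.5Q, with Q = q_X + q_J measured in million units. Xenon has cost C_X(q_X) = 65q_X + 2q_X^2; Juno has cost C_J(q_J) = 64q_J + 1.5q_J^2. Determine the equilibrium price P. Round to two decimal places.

Xenon's profit: π_X = (332 - 1.5Q)q_X - (65q_X + 2q_X²). Setting ∂π_X/∂q_X = 0: 267 - 7q_X - (3/2)(q_J) = 0.
Juno's first-order condition: 268 - 6q_J - (3/2)(q_X) = 0.
Best responses: q_X = (267 - (3/2)q_J)/7, q_J = (268 - (3/2)q_X)/6.
Solving the pair: q_X = 1600/53, q_J = 37.1195.
Total output Q = 67.3082, so price P = 332 - (3/2)·67.3082 = 231.0377.

231.04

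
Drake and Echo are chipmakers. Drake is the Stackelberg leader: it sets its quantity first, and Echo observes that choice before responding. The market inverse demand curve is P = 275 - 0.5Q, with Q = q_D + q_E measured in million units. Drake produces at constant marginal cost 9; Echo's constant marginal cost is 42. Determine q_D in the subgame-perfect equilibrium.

Solve by backward induction. Given q_D, the follower Echo maximises π_E = (275 - (1/2)q_D - (1/2)q_E)q_E - 42q_E.
Follower FOC: 233 - (1/2)q_D - q_E = 0, so q_E(q_D) = (233 - (1/2)q_D).
Drake substitutes q_E(q_D) into its own profit: π_D = q_D(275 - (1/2)q_D - (233 - (1/2)q_D)/2) - 9q_D = (317/2 - (1/4)q_D)q_D - 9q_D.
Maximising: ∂π_D/∂q_D = 299/2 - (1/2)q_D = 0, giving q_D = 299.
Then q_E = (233 - (1/2)·299) = 167/2.

299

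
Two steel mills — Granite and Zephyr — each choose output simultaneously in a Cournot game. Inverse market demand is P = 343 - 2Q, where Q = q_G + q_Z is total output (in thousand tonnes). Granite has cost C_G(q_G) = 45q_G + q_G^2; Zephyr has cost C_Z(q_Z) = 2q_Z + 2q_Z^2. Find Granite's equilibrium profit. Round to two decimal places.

4488.85

Granite's profit: π_G = (343 - 2Q)q_G - (45q_G + q_G²). Setting ∂π_G/∂q_G = 0: 298 - 6q_G - 2(q_Z) = 0.
Zephyr's profit: π_Z = (343 - 2Q)q_Z - (2q_Z + 2q_Z²). Setting ∂π_Z/∂q_Z = 0: 341 - 8q_Z - 2(q_G) = 0.
So q_G = (298 - 2q_Z)/6 and q_Z = (341 - 2q_G)/8.
Substituting one into the other gives q_G = 851/22 and q_Z = 725/22.
Price P = 343 - 2·(788/11) = 199.7273.
Granite's profit: 199.7273·(851/22) - 45·(851/22) - (851/22)² = 4488.8492.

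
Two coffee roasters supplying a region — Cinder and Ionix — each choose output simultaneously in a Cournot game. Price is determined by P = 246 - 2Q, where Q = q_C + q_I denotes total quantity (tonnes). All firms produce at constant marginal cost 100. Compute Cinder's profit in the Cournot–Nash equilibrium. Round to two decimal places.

Each firm earns π_i = (246 - 2Q)q_i - 100q_i.
Setting ∂π_i/∂q_i = 0 with rivals' quantities fixed: 146 - 4q_i - 2q_j = 0.
By symmetry each firm produces the same amount; substituting q_j = q_i yields q_i = 146/6 = 73/3.
Price P = 246 - 2·(146/3) = 446/3.
Cinder's profit: (446/3 - 100)·(73/3) = 1184.2222.

1184.22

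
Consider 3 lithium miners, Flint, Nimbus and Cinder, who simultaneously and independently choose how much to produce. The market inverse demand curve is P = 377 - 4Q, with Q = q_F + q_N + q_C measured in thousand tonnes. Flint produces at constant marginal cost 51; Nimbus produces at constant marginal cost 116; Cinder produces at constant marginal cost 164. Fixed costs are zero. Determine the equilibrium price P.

Flint's profit: π_F = (377 - 4Q)q_F - (51q_F). Setting ∂π_F/∂q_F = 0: 326 - 8q_F - 4(q_N + q_C) = 0.
Nimbus's first-order condition: 261 - 8q_N - 4(q_F + q_C) = 0.
Cinder's profit: π_C = (377 - 4Q)q_C - (164q_C). Setting ∂π_C/∂q_C = 0: 213 - 8q_C - 4(q_F + q_N) = 0.
Adding the 3 first-order conditions: 800 − 16Q = 0, so Q = 50.
Back-substituting: q_F = (326 − 200)/4 = 63/2, q_N = (261 − 200)/4 = 61/4, q_C = (213 − 200)/4 = 13/4.
Total output Q = 50, so price P = 377 - 4·50 = 177.

177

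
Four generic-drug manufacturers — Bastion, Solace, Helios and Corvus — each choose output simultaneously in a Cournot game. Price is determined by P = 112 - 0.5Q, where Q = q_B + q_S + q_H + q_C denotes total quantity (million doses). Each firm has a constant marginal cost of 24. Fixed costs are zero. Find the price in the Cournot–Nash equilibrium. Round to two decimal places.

41.60

Each firm earns π_i = (112 - 0.5Q)q_i - 24q_i.
First-order condition (treating rivals' output as given): 88 - q_i - (1/2)·Σ_{j≠i} q_j = 0.
With identical firms every q_j equals q_i, so Σ_{j≠i} q_j = 3q_i and 88 = (5/2)q_i, giving q_i = 176/5.
Total output Q = 704/5, so price P = 112 - (1/2)·(704/5) = 208/5.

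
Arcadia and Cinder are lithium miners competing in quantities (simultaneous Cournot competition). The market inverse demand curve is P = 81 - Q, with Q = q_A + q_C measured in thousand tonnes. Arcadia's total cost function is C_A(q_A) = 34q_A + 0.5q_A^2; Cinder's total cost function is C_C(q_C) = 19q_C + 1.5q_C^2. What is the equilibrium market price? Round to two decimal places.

58.71

Arcadia's profit: π_A = (81 - Q)q_A - (34q_A + (1/2)q_A²). Setting ∂π_A/∂q_A = 0: 47 - 3q_A - (q_C) = 0.
Cinder's first-order condition: 62 - 5q_C - (q_A) = 0.
Best responses: q_A = (47 - q_C)/3, q_C = (62 - q_A)/5.
Solving the pair: q_A = 173/14, q_C = 139/14.
Total output Q = 156/7, so price P = 81 - 156/7 = 411/7.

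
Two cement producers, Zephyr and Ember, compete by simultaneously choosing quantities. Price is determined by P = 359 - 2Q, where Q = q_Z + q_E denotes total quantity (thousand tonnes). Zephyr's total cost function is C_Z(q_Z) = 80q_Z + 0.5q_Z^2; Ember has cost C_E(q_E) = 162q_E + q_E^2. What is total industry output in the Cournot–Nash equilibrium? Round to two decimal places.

65.65

Zephyr's profit: π_Z = (359 - 2Q)q_Z - (80q_Z + (1/2)q_Z²). Setting ∂π_Z/∂q_Z = 0: 279 - 5q_Z - 2(q_E) = 0.
Ember's profit: π_E = (359 - 2Q)q_E - (162q_E + q_E²). Setting ∂π_E/∂q_E = 0: 197 - 6q_E - 2(q_Z) = 0.
Rearranging gives the reaction functions q_Z = (279 - 2q_E)/5 and q_E = (197 - 2q_Z)/6.
Substituting one into the other gives q_Z = 640/13 and q_E = 427/26.
Total output Q = 640/13 + 427/26 = 1707/26.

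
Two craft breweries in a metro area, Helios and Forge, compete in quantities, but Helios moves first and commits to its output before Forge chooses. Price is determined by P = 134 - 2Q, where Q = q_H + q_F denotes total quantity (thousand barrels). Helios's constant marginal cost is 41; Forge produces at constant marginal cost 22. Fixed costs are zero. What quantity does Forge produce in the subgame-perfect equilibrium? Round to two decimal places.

18.75

The follower Forge best-responds to any q_H: π_F = (134 - 2Q)q_F - 22q_F.
Setting the follower's marginal profit to zero, 112 - 2q_H - 4q_F = 0, i.e. q_F = (112 - 2q_H)/4.
The leader anticipates this reaction. Substituting into P = 134 - 2Q gives P = 78 - q_H, so π_H = (78 - q_H)q_H - 41q_H.
The leader's first-order condition 37 - 2q_H = 0 yields q_H = 37/2.
Then q_F = (112 - 2·(37/2))/4 = 75/4.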